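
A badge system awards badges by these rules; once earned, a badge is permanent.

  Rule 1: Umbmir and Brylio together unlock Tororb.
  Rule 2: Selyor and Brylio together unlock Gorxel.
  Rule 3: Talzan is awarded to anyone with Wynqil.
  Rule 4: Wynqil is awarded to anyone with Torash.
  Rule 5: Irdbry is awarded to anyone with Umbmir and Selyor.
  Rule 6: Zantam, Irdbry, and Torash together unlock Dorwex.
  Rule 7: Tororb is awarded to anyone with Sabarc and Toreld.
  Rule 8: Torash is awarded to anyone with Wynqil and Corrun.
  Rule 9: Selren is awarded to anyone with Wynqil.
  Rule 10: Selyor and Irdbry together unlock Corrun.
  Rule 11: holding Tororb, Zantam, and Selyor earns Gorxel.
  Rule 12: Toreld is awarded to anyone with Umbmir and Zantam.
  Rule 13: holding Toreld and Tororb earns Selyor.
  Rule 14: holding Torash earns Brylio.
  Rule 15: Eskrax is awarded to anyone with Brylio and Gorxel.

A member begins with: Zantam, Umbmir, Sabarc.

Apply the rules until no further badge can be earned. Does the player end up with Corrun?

Yes

With Umbmir and Zantam, Toreld is earned (Rule 12).
With Sabarc and Toreld, Tororb is earned (Rule 7).
With Toreld and Tororb, Selyor is earned (Rule 13).
With Umbmir and Selyor, Irdbry is earned (Rule 5).
With Selyor and Irdbry, Corrun is earned (Rule 10).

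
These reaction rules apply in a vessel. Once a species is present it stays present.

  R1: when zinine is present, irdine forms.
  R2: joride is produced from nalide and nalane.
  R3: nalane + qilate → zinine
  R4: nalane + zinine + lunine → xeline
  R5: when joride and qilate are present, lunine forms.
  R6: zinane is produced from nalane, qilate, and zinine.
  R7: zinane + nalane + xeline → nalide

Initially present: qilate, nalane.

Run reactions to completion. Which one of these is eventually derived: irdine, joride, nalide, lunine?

nalane and qilate present → zinine forms (R3).
zinine present → irdine forms (R1).
joride would need nalide and nalane (R2), but nalide never forms. lunine would need joride and qilate (R5), but joride never forms. nalide would need zinane, nalane, and xeline (R7), but xeline never forms.

irdine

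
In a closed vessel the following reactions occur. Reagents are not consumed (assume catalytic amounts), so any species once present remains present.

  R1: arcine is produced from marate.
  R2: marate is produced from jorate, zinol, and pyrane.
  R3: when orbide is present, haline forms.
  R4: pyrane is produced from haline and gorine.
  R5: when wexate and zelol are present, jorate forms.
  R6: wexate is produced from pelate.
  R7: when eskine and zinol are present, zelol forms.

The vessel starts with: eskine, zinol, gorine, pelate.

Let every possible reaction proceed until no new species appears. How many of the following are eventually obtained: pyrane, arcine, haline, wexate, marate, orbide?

pelate present → wexate forms (R6).
pyrane would need haline and gorine (R4), but haline never forms.
arcine would need marate (R1), but marate never forms.
haline would need orbide (R3), but orbide never forms.
wexate: reached.
marate would need jorate, zinol, and pyrane (R2), but pyrane never forms.
No rule produces orbide, and it is not given.
Reached: wexate — 1 of the 6.

1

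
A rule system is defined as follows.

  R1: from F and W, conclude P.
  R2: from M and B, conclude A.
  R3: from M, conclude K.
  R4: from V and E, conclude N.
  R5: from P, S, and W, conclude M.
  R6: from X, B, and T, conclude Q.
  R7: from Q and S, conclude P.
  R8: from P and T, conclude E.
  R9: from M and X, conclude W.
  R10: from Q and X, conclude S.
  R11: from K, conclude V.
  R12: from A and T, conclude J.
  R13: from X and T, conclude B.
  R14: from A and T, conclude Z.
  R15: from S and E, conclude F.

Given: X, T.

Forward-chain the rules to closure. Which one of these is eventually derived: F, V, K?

F

From X and T, R13 gives B.
X, B, and T hold, so Q follows (R6).
From Q and X, R10 gives S.
Q and S hold, so P follows (R7).
P and T hold, so E follows (R8).
From S and E, R15 gives F.
K would need M (R3), but M is never established. V would need K (R11), but K is never established.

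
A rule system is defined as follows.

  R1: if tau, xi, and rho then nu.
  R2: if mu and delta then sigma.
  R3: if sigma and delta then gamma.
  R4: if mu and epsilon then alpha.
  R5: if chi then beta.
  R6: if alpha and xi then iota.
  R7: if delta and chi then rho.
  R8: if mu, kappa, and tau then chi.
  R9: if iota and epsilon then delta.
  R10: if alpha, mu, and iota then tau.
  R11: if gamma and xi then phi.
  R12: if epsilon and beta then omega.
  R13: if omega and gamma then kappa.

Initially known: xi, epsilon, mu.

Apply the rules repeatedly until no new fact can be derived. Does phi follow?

From mu and epsilon, R4 gives alpha.
From alpha and xi, R6 gives iota.
iota and epsilon hold, so delta follows (R9).
mu and delta hold, so sigma follows (R2).
From sigma and delta, R3 gives gamma.
gamma and xi hold, so phi follows (R11).

Yes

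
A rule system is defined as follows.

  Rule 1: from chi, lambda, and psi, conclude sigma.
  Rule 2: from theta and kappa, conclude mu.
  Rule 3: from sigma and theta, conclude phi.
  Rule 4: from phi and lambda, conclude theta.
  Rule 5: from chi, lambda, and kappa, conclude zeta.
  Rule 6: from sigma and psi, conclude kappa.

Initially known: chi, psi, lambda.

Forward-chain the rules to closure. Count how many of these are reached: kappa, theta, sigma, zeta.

3

From chi, lambda, and psi, Rule 1 gives sigma.
sigma and psi hold, so kappa follows (Rule 6).
chi, lambda, and kappa hold, so zeta follows (Rule 5).
kappa: reached.
theta would need phi and lambda (Rule 4), but phi is never established.
sigma: reached.
zeta: reached.
Reached: kappa, sigma, and zeta — 3 of the 4.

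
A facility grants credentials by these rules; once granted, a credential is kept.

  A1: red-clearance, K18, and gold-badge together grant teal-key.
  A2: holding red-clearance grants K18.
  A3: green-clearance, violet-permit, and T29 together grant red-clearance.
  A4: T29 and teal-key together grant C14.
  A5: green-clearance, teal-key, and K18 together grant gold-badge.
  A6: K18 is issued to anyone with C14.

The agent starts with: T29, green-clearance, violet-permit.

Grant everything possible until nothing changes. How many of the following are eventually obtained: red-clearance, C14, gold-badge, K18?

Holding green-clearance, violet-permit, and T29 grants red-clearance (A3).
Holding red-clearance grants K18 (A2).
red-clearance: reached.
C14 would need T29 and teal-key (A4), but teal-key is never granted.
gold-badge would need green-clearance, teal-key, and K18 (A5), but teal-key is never granted.
K18: reached.
Reached: red-clearance and K18 — 2 of the 4.

2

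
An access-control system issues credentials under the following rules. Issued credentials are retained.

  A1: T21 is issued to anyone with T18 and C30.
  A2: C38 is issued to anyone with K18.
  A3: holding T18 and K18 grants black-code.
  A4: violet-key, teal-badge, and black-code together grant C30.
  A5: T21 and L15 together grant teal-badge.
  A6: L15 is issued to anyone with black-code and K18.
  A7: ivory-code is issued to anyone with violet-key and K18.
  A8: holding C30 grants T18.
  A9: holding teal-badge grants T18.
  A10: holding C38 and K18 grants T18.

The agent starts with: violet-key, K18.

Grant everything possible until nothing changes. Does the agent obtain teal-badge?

teal-badge would need T21 and L15 (A5), but T21 is never granted.

No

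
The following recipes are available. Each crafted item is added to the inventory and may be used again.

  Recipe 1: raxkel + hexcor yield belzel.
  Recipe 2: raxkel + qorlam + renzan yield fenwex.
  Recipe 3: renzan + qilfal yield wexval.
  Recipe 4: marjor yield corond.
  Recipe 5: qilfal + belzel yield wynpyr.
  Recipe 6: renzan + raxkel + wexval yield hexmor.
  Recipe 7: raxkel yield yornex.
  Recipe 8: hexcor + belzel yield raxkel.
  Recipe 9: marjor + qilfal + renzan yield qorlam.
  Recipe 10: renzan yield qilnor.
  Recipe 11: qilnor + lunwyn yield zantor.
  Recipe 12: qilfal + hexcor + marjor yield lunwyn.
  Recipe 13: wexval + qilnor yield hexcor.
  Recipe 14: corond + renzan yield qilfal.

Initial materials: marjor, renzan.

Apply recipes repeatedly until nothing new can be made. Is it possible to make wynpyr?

wynpyr would need qilfal and belzel (Recipe 5), but belzel is never obtained.

No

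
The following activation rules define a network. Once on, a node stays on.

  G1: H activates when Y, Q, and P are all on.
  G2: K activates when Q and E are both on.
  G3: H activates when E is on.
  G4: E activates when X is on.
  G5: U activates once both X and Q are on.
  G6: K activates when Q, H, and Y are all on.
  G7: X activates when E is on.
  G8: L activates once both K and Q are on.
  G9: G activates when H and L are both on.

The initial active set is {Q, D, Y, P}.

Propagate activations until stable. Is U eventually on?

No

U would need X and Q (G5), but X never turns on.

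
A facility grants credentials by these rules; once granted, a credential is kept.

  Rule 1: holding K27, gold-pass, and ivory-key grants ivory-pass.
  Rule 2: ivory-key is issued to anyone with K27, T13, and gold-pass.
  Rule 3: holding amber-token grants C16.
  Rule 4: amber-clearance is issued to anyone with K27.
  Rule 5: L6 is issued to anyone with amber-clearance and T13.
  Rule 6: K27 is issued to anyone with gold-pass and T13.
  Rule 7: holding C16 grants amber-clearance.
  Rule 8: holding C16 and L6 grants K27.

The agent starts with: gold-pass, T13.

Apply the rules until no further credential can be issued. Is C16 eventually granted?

C16 would need amber-token (Rule 3), but amber-token is never granted.

No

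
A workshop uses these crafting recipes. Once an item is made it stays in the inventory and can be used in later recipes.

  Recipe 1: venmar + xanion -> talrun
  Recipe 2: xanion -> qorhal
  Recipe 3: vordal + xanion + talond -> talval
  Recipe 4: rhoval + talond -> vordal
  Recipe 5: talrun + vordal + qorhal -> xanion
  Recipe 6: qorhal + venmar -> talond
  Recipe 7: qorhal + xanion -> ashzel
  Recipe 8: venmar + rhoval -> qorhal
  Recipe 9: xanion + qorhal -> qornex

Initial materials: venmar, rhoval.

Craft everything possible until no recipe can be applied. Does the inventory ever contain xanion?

xanion would need talrun, vordal, and qorhal (Recipe 5), but talrun is never obtained.

No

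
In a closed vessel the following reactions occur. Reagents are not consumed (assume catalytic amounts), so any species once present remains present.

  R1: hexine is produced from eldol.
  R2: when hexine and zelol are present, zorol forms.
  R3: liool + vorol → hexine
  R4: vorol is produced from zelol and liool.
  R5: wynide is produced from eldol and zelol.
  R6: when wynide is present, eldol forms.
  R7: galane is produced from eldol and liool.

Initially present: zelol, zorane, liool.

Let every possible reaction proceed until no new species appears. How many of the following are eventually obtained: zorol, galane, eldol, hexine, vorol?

3

zelol and liool present → vorol forms (R4).
liool and vorol present → hexine forms (R3).
hexine and zelol present → zorol forms (R2).
zorol: reached.
galane would need eldol and liool (R7), but eldol never forms.
eldol would need wynide (R6), but wynide never forms.
hexine: reached.
vorol: reached.
Reached: zorol, hexine, and vorol — 3 of the 5.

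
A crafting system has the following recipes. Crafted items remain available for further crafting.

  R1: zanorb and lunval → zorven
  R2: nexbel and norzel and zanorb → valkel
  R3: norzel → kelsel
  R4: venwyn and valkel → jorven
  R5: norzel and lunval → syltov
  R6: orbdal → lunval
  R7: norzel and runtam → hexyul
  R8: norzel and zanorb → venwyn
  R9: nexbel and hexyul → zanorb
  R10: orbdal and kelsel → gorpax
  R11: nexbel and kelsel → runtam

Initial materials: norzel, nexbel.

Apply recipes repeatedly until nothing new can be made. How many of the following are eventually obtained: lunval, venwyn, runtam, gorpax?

norzel → kelsel (R3).
nexbel and kelsel → runtam (R11).
norzel and runtam → hexyul (R7).
Using R9, nexbel and hexyul make zanorb.
norzel and zanorb → venwyn (R8).
lunval would need orbdal (R6), but orbdal is never obtained.
venwyn: reached.
runtam: reached.
gorpax would need orbdal and kelsel (R10), but orbdal is never obtained.
Reached: venwyn and runtam — 2 of the 4.

2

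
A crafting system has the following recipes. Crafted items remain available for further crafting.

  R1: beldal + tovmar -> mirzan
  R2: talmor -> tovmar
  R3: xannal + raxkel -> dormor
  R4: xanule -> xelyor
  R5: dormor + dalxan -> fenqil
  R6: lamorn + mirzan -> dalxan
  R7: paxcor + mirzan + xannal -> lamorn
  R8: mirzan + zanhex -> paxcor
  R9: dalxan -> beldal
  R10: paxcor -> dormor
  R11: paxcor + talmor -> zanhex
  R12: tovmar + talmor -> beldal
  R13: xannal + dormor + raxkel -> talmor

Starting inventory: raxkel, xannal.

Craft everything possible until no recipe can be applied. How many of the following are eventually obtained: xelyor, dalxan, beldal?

Using R3, xannal and raxkel make dormor.
Using R13, xannal, dormor, and raxkel make talmor.
Using R2, talmor makes tovmar.
Using R12, tovmar and talmor make beldal.
xelyor would need xanule (R4), but xanule is never obtained.
dalxan would need lamorn and mirzan (R6), but lamorn is never obtained.
beldal: reached.
Reached: beldal — 1 of the 3.

1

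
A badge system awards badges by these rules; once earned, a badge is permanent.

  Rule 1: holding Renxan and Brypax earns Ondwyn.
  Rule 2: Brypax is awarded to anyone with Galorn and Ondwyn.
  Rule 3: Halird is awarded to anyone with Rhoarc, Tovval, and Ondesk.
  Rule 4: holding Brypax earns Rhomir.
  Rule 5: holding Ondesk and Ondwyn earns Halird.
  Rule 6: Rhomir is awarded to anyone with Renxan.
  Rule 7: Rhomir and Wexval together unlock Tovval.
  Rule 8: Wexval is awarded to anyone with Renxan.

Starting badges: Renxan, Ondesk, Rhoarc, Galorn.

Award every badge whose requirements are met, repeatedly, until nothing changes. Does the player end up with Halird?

Yes

With Renxan, Rhomir is earned (Rule 6).
With Renxan, Wexval is earned (Rule 8).
With Rhomir and Wexval, Tovval is earned (Rule 7).
With Rhoarc, Tovval, and Ondesk, Halird is earned (Rule 3).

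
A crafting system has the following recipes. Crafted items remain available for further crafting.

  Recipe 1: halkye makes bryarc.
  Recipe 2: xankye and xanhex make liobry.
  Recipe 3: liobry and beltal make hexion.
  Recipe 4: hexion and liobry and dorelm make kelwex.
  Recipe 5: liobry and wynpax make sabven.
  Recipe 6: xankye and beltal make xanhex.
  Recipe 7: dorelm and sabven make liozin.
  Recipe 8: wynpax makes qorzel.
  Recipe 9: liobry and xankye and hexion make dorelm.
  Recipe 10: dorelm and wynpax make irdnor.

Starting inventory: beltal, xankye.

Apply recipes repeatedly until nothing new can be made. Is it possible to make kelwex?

Yes

xankye and beltal → xanhex (Recipe 6).
xankye and xanhex → liobry (Recipe 2).
Using Recipe 3, liobry and beltal make hexion.
liobry and xankye and hexion → dorelm (Recipe 9).
hexion and liobry and dorelm → kelwex (Recipe 4).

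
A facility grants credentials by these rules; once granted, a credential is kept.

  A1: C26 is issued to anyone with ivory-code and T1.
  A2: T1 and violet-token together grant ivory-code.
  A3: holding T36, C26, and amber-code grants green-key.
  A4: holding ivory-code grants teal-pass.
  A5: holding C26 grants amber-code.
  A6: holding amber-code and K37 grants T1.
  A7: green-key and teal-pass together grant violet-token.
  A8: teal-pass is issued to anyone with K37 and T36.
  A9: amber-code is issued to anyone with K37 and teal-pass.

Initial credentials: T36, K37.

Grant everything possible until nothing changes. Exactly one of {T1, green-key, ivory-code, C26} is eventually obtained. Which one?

T1

Holding K37 and T36 grants teal-pass (A8).
Holding K37 and teal-pass grants amber-code (A9).
Holding amber-code and K37 grants T1 (A6).
ivory-code would need T1 and violet-token (A2), but violet-token is never granted. C26 would need ivory-code and T1 (A1), but ivory-code is never granted. green-key would need T36, C26, and amber-code (A3), but C26 is never granted.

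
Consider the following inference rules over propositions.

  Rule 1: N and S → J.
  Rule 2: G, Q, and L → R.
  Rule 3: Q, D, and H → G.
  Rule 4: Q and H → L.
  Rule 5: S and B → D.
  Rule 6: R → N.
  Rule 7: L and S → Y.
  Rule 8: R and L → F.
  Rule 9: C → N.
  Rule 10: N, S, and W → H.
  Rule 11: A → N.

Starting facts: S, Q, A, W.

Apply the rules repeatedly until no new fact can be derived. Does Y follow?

A holds, so N follows (Rule 11).
From N, S, and W, Rule 10 gives H.
From Q and H, Rule 4 gives L.
L and S hold, so Y follows (Rule 7).

Yes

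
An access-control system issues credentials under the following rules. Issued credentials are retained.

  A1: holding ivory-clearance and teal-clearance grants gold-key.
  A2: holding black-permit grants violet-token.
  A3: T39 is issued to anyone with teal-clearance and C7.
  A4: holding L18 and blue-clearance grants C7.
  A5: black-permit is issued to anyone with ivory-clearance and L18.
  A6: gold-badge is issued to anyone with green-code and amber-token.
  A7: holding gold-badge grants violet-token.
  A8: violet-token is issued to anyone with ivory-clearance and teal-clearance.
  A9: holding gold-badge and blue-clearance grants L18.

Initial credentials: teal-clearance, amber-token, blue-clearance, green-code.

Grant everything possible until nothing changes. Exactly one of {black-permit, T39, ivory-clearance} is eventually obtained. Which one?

T39

Holding green-code and amber-token grants gold-badge (A6).
Holding gold-badge and blue-clearance grants L18 (A9).
Holding L18 and blue-clearance grants C7 (A4).
Holding teal-clearance and C7 grants T39 (A3).
No rule produces ivory-clearance, and it is not given. black-permit would need ivory-clearance and L18 (A5), but ivory-clearance is never granted.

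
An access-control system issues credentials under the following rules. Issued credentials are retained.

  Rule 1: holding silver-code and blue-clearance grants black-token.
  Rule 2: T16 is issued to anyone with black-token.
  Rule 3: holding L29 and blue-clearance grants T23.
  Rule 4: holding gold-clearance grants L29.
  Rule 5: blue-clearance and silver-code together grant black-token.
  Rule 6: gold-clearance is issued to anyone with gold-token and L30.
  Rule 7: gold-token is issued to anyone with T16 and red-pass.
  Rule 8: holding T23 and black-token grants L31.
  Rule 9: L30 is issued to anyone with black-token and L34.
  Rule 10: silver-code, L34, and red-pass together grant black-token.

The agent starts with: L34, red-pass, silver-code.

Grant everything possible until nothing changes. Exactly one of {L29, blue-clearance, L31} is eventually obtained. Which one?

L29

Holding silver-code, L34, and red-pass grants black-token (Rule 10).
Holding black-token and L34 grants L30 (Rule 9).
Holding black-token grants T16 (Rule 2).
Holding T16 and red-pass grants gold-token (Rule 7).
Holding gold-token and L30 grants gold-clearance (Rule 6).
Holding gold-clearance grants L29 (Rule 4).
L31 would need T23 and black-token (Rule 8), but T23 is never granted. No rule produces blue-clearance, and it is not given.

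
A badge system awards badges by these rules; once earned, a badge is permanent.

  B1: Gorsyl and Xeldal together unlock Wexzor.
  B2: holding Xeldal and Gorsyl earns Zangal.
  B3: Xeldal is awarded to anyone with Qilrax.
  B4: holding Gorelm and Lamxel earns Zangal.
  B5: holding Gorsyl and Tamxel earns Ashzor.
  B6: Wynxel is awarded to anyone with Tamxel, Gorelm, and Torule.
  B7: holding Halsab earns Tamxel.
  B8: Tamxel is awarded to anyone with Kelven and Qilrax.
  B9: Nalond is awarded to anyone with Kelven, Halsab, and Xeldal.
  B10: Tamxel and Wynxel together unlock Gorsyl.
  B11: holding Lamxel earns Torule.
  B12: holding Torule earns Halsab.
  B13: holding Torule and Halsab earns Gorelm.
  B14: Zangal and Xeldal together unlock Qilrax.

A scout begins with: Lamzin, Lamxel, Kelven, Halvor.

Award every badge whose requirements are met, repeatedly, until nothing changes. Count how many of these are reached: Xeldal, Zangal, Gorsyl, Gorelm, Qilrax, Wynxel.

4

With Lamxel, Torule is earned (B11).
With Torule, Halsab is earned (B12).
With Halsab, Tamxel is earned (B7).
With Torule and Halsab, Gorelm is earned (B13).
With Tamxel, Gorelm, and Torule, Wynxel is earned (B6).
With Gorelm and Lamxel, Zangal is earned (B4).
With Tamxel and Wynxel, Gorsyl is earned (B10).
Xeldal would need Qilrax (B3), but Qilrax is never earned.
Zangal: reached.
Gorsyl: reached.
Gorelm: reached.
Qilrax would need Zangal and Xeldal (B14), but Xeldal is never earned.
Wynxel: reached.
Reached: Zangal, Gorsyl, Gorelm, and Wynxel — 4 of the 6.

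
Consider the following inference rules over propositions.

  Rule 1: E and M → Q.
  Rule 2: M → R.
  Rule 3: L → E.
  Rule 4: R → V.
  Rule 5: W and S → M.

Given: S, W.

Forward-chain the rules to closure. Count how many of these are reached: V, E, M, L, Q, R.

W and S hold, so M follows (Rule 5).
M holds, so R follows (Rule 2).
R holds, so V follows (Rule 4).
V: reached.
E would need L (Rule 3), but L is never established.
M: reached.
No rule produces L, and it is not given.
Q would need E and M (Rule 1), but E is never established.
R: reached.
Reached: V, M, and R — 3 of the 6.

3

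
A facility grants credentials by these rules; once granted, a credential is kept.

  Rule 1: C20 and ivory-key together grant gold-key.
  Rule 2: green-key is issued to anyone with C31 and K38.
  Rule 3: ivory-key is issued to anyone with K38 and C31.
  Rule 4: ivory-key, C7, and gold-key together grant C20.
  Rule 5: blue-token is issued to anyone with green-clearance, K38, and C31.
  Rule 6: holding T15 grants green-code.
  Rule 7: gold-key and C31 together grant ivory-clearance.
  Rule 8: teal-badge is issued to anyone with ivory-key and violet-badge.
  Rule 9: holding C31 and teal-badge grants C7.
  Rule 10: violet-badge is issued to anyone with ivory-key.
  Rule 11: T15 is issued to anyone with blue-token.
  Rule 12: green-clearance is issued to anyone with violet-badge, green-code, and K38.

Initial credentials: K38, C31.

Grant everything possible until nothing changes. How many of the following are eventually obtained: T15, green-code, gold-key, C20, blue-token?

T15 would need blue-token (Rule 11), but blue-token is never granted.
green-code would need T15 (Rule 6), but T15 is never granted.
gold-key would need C20 and ivory-key (Rule 1), but C20 is never granted.
C20 would need ivory-key, C7, and gold-key (Rule 4), but gold-key is never granted.
blue-token would need green-clearance, K38, and C31 (Rule 5), but green-clearance is never granted.
None of the 5 are reached.

0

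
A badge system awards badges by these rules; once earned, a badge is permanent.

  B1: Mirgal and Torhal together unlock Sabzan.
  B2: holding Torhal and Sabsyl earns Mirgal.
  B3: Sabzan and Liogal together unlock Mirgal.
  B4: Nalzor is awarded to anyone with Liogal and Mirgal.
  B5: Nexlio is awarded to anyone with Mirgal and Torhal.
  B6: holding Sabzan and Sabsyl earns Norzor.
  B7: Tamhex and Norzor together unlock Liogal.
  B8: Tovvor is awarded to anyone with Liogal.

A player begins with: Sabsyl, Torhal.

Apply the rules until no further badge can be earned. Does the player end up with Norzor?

With Torhal and Sabsyl, Mirgal is earned (B2).
With Mirgal and Torhal, Sabzan is earned (B1).
With Sabzan and Sabsyl, Norzor is earned (B6).

Yes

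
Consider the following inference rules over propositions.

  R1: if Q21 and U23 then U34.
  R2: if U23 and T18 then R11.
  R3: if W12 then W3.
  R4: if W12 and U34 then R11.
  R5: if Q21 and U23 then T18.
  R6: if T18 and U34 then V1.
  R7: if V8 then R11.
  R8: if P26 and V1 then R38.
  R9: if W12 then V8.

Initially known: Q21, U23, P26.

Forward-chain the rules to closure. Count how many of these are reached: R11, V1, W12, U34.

3

Q21 and U23 hold, so T18 follows (R5).
Q21 and U23 hold, so U34 follows (R1).
From U23 and T18, R2 gives R11.
From T18 and U34, R6 gives V1.
R11: reached.
V1: reached.
No rule produces W12, and it is not given.
U34: reached.
Reached: R11, V1, and U34 — 3 of the 4.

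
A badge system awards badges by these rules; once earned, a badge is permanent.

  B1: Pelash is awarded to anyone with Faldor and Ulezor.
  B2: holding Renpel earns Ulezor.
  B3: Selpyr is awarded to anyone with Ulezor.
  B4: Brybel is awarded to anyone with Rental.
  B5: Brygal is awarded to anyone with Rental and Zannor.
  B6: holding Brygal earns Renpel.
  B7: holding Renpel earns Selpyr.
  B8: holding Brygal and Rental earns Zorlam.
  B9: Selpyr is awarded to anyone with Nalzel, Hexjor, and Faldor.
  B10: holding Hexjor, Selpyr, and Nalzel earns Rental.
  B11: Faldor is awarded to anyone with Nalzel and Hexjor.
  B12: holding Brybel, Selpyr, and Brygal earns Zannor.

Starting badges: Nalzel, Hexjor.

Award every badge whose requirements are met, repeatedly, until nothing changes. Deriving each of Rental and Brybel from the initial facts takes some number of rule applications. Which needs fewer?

Rental

Rental: With Nalzel and Hexjor, Faldor is earned (B11). With Nalzel, Hexjor, and Faldor, Selpyr is earned (B9). With Hexjor, Selpyr, and Nalzel, Rental is earned (B10). [3 rule applications]
Brybel: With Nalzel and Hexjor, Faldor is earned (B11). With Nalzel, Hexjor, and Faldor, Selpyr is earned (B9). With Hexjor, Selpyr, and Nalzel, Rental is earned (B10). With Rental, Brybel is earned (B4). [4 rule applications]
Rental needs fewer.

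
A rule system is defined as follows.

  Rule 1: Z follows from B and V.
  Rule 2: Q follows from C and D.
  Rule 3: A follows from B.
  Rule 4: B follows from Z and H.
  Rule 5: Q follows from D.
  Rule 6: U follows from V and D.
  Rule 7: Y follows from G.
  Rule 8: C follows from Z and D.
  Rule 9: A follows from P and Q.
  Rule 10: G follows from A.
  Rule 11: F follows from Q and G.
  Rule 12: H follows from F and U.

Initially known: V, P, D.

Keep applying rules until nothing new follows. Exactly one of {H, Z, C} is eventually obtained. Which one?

H

D holds, so Q follows (Rule 5).
V and D hold, so U follows (Rule 6).
From P and Q, Rule 9 gives A.
A holds, so G follows (Rule 10).
From Q and G, Rule 11 gives F.
F and U hold, so H follows (Rule 12).
Z would need B and V (Rule 1), but B is never established. C would need Z and D (Rule 8), but Z is never established.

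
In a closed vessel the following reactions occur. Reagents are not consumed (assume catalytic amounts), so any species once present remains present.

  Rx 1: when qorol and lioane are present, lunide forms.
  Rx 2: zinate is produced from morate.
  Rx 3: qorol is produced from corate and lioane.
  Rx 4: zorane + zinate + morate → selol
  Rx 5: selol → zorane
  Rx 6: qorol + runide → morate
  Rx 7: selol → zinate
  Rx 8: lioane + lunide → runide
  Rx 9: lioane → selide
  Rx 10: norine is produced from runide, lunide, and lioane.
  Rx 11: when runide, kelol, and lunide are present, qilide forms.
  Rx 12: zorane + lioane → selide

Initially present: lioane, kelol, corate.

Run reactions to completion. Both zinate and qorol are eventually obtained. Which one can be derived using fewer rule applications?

qorol: corate and lioane present → qorol forms (Rx 3). [1 rule application]
zinate: corate and lioane present → qorol forms (Rx 3). qorol and lioane present → lunide forms (Rx 1). lioane and lunide present → runide forms (Rx 8). qorol and runide present → morate forms (Rx 6). morate present → zinate forms (Rx 2). [5 rule applications]
qorol needs fewer.

qorol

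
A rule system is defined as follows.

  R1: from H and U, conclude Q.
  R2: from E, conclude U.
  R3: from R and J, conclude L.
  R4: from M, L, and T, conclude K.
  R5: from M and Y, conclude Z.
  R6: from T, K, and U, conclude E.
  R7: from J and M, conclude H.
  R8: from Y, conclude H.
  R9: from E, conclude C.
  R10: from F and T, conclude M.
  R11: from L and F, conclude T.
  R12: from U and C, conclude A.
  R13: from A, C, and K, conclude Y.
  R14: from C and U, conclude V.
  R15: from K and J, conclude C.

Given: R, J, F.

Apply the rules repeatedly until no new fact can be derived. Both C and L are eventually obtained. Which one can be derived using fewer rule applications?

L

L: R and J hold, so L follows (R3). [1 rule application]
C: From R and J, R3 gives L. From L and F, R11 gives T. F and T hold, so M follows (R10). From M, L, and T, R4 gives K. K and J hold, so C follows (R15). [5 rule applications]
L needs fewer.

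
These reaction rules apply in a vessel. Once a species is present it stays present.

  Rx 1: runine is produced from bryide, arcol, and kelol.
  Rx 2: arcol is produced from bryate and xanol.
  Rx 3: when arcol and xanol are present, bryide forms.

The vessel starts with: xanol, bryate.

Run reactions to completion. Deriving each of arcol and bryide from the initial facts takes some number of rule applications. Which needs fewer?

arcol

arcol: bryate and xanol present → arcol forms (Rx 2). [1 rule application]
bryide: bryate and xanol present → arcol forms (Rx 2). arcol and xanol present → bryide forms (Rx 3). [2 rule applications]
arcol needs fewer.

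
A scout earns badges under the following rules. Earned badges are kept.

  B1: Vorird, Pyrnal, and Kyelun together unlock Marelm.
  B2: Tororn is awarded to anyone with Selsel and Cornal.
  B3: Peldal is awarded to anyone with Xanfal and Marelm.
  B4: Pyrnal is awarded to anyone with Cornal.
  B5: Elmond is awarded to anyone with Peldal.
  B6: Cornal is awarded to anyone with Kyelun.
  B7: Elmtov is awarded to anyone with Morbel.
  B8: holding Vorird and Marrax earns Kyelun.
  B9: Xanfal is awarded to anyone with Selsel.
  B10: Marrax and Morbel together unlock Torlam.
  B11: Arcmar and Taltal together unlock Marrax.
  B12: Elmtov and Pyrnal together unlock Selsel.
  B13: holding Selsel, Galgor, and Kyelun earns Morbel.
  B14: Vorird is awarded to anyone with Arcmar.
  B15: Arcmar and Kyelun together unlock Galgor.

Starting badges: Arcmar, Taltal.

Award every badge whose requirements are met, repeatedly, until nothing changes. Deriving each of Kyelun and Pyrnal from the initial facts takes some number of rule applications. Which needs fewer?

Kyelun

Kyelun: With Arcmar and Taltal, Marrax is earned (B11). With Arcmar, Vorird is earned (B14). With Vorird and Marrax, Kyelun is earned (B8). [3 rule applications]
Pyrnal: With Arcmar and Taltal, Marrax is earned (B11). With Arcmar, Vorird is earned (B14). With Vorird and Marrax, Kyelun is earned (B8). With Kyelun, Cornal is earned (B6). With Cornal, Pyrnal is earned (B4). [5 rule applications]
Kyelun needs fewer.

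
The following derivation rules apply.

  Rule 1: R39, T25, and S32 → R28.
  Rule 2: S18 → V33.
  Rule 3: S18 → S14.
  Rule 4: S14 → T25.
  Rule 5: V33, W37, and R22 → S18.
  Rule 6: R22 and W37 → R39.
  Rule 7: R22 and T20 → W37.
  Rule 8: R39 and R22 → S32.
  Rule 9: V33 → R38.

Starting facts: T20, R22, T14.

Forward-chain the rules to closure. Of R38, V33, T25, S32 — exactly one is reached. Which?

From R22 and T20, Rule 7 gives W37.
R22 and W37 hold, so R39 follows (Rule 6).
From R39 and R22, Rule 8 gives S32.
T25 would need S14 (Rule 4), but S14 is never established. R38 would need V33 (Rule 9), but V33 is never established. V33 would need S18 (Rule 2), but S18 is never established.

S32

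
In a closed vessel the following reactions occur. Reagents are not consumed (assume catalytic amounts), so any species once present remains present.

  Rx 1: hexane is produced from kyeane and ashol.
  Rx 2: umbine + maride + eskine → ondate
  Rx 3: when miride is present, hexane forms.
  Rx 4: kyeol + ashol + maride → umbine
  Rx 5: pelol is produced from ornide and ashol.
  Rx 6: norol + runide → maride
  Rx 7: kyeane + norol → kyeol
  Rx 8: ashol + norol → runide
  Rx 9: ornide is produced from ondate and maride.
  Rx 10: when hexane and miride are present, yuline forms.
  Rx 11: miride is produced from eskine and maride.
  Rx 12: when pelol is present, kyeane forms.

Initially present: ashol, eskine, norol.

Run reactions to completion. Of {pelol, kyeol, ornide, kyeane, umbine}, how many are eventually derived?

0

pelol would need ornide and ashol (Rx 5), but ornide never forms.
kyeol would need kyeane and norol (Rx 7), but kyeane never forms.
ornide would need ondate and maride (Rx 9), but ondate never forms.
kyeane would need pelol (Rx 12), but pelol never forms.
umbine would need kyeol, ashol, and maride (Rx 4), but kyeol never forms.
None of the 5 are reached.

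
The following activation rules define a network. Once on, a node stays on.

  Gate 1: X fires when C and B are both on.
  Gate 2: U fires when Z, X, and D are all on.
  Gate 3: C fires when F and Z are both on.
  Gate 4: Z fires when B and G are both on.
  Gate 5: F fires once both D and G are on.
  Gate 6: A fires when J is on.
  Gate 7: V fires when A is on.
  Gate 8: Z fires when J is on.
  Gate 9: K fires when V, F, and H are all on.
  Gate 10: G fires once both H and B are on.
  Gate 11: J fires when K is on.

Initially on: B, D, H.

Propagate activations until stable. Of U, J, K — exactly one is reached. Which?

Gate 10: H and B on → G on.
B and G are on, so Z fires (Gate 4).
D and G are on, so F fires (Gate 5).
Gate 3: F and Z on → C on.
Gate 1: C and B on → X on.
Gate 2: Z, X, and D on → U on.
K would need V, F, and H (Gate 9), but V never turns on. J would need K (Gate 11), but K never turns on.

U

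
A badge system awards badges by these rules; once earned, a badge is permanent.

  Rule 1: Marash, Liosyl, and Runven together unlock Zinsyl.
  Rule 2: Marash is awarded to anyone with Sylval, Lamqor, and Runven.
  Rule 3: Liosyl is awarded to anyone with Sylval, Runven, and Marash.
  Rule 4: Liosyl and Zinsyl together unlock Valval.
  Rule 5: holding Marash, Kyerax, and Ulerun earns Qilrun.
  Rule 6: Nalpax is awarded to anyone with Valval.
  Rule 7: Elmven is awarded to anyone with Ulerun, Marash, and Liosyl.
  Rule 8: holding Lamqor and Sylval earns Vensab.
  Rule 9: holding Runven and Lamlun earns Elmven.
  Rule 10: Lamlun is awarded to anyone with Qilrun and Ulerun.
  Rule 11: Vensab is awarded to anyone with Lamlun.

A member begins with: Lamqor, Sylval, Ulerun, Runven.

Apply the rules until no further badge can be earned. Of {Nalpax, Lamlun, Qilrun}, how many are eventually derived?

With Sylval, Lamqor, and Runven, Marash is earned (Rule 2).
With Sylval, Runven, and Marash, Liosyl is earned (Rule 3).
With Marash, Liosyl, and Runven, Zinsyl is earned (Rule 1).
With Liosyl and Zinsyl, Valval is earned (Rule 4).
With Valval, Nalpax is earned (Rule 6).
Nalpax: reached.
Lamlun would need Qilrun and Ulerun (Rule 10), but Qilrun is never earned.
Qilrun would need Marash, Kyerax, and Ulerun (Rule 5), but Kyerax is never earned.
Reached: Nalpax — 1 of the 3.

1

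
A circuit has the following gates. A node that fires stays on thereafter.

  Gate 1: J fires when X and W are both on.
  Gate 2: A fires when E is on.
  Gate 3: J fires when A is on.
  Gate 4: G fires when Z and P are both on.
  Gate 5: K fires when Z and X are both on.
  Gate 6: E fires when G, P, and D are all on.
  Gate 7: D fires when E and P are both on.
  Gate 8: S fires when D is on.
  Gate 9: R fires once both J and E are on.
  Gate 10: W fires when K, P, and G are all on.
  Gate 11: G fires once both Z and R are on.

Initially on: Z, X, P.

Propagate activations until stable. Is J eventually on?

Yes

Z and P are on, so G fires (Gate 4).
Gate 5: Z and X on → K on.
K, P, and G are on, so W fires (Gate 10).
Gate 1: X and W on → J on.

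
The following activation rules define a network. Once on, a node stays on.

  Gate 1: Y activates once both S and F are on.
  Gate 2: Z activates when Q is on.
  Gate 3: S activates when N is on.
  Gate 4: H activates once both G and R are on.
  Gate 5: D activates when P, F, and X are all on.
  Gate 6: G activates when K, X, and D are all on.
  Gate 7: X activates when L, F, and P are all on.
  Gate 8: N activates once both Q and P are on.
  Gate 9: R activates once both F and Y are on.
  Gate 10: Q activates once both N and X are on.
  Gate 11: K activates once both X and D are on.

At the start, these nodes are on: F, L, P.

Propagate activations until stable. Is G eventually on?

Yes

Gate 7: L, F, and P on → X on.
Gate 5: P, F, and X on → D on.
Gate 11: X and D on → K on.
Gate 6: K, X, and D on → G on.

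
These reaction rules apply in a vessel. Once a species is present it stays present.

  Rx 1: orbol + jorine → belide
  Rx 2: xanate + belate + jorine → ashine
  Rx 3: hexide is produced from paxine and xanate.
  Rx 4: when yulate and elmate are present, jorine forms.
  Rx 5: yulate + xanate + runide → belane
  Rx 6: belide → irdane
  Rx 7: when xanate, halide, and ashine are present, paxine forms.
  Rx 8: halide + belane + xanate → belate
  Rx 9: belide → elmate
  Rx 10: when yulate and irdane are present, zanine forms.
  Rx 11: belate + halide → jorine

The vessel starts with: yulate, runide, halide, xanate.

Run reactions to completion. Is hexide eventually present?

yulate, xanate, and runide present → belane forms (Rx 5).
halide, belane, and xanate present → belate forms (Rx 8).
belate and halide present → jorine forms (Rx 11).
xanate, belate, and jorine present → ashine forms (Rx 2).
xanate, halide, and ashine present → paxine forms (Rx 7).
paxine and xanate present → hexide forms (Rx 3).

Yes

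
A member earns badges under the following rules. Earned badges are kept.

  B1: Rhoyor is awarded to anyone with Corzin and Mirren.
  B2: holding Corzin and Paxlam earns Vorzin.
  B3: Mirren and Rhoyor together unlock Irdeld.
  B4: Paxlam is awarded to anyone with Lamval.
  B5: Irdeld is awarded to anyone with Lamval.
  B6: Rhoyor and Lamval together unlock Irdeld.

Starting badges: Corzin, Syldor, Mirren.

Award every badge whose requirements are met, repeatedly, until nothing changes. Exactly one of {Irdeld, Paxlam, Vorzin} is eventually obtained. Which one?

With Corzin and Mirren, Rhoyor is earned (B1).
With Mirren and Rhoyor, Irdeld is earned (B3).
Vorzin would need Corzin and Paxlam (B2), but Paxlam is never earned. Paxlam would need Lamval (B4), but Lamval is never earned.

Irdeld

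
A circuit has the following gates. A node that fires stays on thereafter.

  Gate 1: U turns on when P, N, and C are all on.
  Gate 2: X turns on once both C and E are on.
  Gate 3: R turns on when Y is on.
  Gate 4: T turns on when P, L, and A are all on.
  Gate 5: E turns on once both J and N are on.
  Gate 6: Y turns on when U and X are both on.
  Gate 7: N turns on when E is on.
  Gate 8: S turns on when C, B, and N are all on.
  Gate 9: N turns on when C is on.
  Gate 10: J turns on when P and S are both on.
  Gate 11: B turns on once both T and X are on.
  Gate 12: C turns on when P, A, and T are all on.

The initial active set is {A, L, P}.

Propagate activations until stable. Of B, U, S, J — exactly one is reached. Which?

Gate 4: P, L, and A on → T on.
P, A, and T are on, so C turns on (Gate 12).
C is on, so N turns on (Gate 9).
P, N, and C are on, so U turns on (Gate 1).
S would need C, B, and N (Gate 8), but B never turns on. J would need P and S (Gate 10), but S never turns on. B would need T and X (Gate 11), but X never turns on.

U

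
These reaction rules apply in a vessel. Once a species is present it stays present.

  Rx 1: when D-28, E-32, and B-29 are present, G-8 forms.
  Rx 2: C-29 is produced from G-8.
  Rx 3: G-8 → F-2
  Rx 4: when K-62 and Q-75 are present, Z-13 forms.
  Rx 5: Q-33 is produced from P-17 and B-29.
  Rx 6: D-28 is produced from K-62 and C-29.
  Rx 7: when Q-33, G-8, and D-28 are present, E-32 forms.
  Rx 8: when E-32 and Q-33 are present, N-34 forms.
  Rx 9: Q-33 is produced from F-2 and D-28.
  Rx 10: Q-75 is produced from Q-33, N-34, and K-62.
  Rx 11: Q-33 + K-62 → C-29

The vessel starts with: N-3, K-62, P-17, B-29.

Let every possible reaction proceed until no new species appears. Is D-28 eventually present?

Yes

P-17 and B-29 present → Q-33 forms (Rx 5).
Q-33 and K-62 present → C-29 forms (Rx 11).
K-62 and C-29 present → D-28 forms (Rx 6).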